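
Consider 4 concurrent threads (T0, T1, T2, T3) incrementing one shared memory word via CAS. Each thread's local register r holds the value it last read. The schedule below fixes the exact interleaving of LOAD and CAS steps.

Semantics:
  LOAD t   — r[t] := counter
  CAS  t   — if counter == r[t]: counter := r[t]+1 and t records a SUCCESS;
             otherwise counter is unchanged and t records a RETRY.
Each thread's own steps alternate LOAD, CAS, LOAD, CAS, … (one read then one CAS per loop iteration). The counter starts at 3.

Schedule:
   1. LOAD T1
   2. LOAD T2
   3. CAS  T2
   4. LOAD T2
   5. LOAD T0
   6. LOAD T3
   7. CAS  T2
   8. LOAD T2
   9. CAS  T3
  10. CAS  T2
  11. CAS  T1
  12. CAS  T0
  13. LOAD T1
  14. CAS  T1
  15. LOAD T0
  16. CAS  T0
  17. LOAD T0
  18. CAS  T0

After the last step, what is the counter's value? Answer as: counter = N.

counter = 9

   1) LOAD T1:  M=3  r_T1=3
   2) LOAD T2:  M=3  r_T2=3
   3) CAS  T2:  M=4  r_T2=3 ✓
   4) LOAD T2:  M=4  r_T2=4
   5) LOAD T0:  M=4  r_T0=4
   6) LOAD T3:  M=4  r_T3=4
   7) CAS  T2:  M=5  r_T2=4 ✓
   8) LOAD T2:  M=5  r_T2=5
   9) CAS  T3:  M=5  r_T3=4 ✗
  10) CAS  T2:  M=6  r_T2=5 ✓
  11) CAS  T1:  M=6  r_T1=3 ✗
  12) CAS  T0:  M=6  r_T0=4 ✗
  13) LOAD T1:  M=6  r_T1=6
  14) CAS  T1:  M=7  r_T1=6 ✓
  15) LOAD T0:  M=7  r_T0=7
  16) CAS  T0:  M=8  r_T0=7 ✓
  17) LOAD T0:  M=8  r_T0=8
  18) CAS  T0:  M=9  r_T0=8 ✓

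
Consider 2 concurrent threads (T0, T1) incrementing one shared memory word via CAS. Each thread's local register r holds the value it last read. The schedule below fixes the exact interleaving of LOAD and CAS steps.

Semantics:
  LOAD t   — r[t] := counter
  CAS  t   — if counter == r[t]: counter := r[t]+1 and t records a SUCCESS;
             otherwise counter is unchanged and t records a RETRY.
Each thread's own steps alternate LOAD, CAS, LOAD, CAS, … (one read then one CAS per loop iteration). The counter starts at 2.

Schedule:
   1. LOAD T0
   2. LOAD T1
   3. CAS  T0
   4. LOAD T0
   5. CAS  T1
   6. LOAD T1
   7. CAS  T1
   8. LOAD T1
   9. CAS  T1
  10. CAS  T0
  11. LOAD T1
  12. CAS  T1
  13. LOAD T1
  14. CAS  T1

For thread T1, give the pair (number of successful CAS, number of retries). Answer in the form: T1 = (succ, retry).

step 1: T0 LOAD ⇒ load; ctr=2 reg=2
step 2: T1 LOAD ⇒ load; ctr=2 reg=2
step 3: T0 CAS ⇒ ok; ctr=3 reg=2
step 4: T0 LOAD ⇒ load; ctr=3 reg=3
step 5: T1 CAS ⇒ retry; ctr=3 reg=2
step 6: T1 LOAD ⇒ load; ctr=3 reg=3
step 7: T1 CAS ⇒ ok; ctr=4 reg=3
step 8: T1 LOAD ⇒ load; ctr=4 reg=4
step 9: T1 CAS ⇒ ok; ctr=5 reg=4
step 10: T0 CAS ⇒ retry; ctr=5 reg=3
step 11: T1 LOAD ⇒ load; ctr=5 reg=5
step 12: T1 CAS ⇒ ok; ctr=6 reg=5
step 13: T1 LOAD ⇒ load; ctr=6 reg=6
step 14: T1 CAS ⇒ ok; ctr=7 reg=6

T1 = (4, 1)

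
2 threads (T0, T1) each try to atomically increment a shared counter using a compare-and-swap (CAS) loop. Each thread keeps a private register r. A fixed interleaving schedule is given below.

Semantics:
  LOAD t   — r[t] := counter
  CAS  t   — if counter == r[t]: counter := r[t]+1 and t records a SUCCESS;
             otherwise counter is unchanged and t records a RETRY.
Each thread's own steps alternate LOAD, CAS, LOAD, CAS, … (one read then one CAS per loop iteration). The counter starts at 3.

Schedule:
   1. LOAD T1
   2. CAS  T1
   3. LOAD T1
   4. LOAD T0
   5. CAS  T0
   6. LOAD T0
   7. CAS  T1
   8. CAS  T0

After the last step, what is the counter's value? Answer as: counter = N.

counter = 6

step 1: T1 LOAD ⇒ load; ctr=3 reg=3
step 2: T1 CAS ⇒ ok; ctr=4 reg=3
step 3: T1 LOAD ⇒ load; ctr=4 reg=4
step 4: T0 LOAD ⇒ load; ctr=4 reg=4
step 5: T0 CAS ⇒ ok; ctr=5 reg=4
step 6: T0 LOAD ⇒ load; ctr=5 reg=5
step 7: T1 CAS ⇒ retry; ctr=5 reg=4
step 8: T0 CAS ⇒ ok; ctr=6 reg=5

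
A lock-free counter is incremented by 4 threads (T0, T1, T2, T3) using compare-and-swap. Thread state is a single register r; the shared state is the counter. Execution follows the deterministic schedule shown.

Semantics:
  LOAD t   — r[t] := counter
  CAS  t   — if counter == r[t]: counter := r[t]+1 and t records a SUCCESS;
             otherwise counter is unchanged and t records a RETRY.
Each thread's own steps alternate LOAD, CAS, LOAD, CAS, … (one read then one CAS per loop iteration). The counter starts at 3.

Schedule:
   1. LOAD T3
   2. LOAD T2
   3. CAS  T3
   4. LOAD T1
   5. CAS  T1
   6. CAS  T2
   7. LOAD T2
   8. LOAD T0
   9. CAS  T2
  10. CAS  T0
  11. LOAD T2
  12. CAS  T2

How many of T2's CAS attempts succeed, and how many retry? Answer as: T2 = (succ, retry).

T2 = (2, 1)

[1] T3.load  rd  (counter 3, T3.r 3)
[2] T2.load  rd  (counter 3, T2.r 3)
[3] T3.cas  hit  (counter 4, T3.r 3)
[4] T1.load  rd  (counter 4, T1.r 4)
[5] T1.cas  hit  (counter 5, T1.r 4)
[6] T2.cas  miss  (counter 5, T2.r 3)
[7] T2.load  rd  (counter 5, T2.r 5)
[8] T0.load  rd  (counter 5, T0.r 5)
[9] T2.cas  hit  (counter 6, T2.r 5)
[10] T0.cas  miss  (counter 6, T0.r 5)
[11] T2.load  rd  (counter 6, T2.r 6)
[12] T2.cas  hit  (counter 7, T2.r 6)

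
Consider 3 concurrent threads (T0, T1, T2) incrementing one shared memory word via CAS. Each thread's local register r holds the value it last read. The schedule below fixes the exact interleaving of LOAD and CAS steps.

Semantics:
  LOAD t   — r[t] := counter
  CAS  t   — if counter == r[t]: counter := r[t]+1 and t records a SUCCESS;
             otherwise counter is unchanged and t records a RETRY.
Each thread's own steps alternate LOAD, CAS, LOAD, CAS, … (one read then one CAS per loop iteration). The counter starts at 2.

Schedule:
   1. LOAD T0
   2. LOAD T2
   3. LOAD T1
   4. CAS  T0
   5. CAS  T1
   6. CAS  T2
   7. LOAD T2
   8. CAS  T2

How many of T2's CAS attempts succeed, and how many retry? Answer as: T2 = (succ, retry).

T2 = (1, 1)

1. LOAD T0 → mem=2 r[T0]=2 [LOAD]
2. LOAD T2 → mem=2 r[T2]=2 [LOAD]
3. LOAD T1 → mem=2 r[T1]=2 [LOAD]
4. CAS T0 → mem=3 r[T0]=2 [OK]
5. CAS T1 → mem=3 r[T1]=2 [RETRY]
6. CAS T2 → mem=3 r[T2]=2 [RETRY]
7. LOAD T2 → mem=3 r[T2]=3 [LOAD]
8. CAS T2 → mem=4 r[T2]=3 [OK]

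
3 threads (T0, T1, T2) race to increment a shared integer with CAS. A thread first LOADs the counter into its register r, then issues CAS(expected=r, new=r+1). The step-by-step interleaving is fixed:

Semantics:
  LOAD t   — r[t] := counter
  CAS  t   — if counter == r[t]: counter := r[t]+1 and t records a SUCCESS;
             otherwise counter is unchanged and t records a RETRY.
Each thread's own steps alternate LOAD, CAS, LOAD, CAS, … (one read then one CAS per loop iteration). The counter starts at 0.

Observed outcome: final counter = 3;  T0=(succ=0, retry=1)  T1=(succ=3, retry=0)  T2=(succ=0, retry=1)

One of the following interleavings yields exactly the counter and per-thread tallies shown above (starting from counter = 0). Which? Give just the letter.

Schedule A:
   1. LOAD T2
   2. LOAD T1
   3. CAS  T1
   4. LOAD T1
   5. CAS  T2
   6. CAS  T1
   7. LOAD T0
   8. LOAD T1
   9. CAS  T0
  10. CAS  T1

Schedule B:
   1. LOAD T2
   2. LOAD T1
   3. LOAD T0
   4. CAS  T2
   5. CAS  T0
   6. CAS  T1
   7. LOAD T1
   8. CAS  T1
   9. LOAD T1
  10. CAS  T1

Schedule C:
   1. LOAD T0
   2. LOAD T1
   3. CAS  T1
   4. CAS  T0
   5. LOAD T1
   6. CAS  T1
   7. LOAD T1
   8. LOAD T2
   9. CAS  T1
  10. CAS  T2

Run C:
   1) LOAD T0:  M=0  r_T0=0
   2) LOAD T1:  M=0  r_T1=0
   3) CAS  T1:  M=1  r_T1=0 ✓
   4) CAS  T0:  M=1  r_T0=0 ✗
   5) LOAD T1:  M=1  r_T1=1
   6) CAS  T1:  M=2  r_T1=1 ✓
   7) LOAD T1:  M=2  r_T1=2
   8) LOAD T2:  M=2  r_T2=2
   9) CAS  T1:  M=3  r_T1=2 ✓
  10) CAS  T2:  M=3  r_T2=2 ✗

C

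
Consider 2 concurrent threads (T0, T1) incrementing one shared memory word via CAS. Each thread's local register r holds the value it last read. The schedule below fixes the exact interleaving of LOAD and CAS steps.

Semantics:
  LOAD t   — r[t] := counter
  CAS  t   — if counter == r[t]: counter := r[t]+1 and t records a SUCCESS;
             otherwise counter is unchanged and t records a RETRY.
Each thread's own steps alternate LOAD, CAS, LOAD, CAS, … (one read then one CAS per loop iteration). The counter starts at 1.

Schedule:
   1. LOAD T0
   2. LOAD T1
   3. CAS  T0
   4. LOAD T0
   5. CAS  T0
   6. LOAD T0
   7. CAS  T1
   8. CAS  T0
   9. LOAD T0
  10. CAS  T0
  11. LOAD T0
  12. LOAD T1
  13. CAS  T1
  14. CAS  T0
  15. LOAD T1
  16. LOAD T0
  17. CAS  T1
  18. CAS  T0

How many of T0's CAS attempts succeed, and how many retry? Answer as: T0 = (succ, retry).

T0 = (4, 2)

T0 LOAD — after: cnt=1, r=1 — load
T1 LOAD — after: cnt=1, r=1 — load
T0 CAS — after: cnt=2, r=1 — ok
T0 LOAD — after: cnt=2, r=2 — load
T0 CAS — after: cnt=3, r=2 — ok
T0 LOAD — after: cnt=3, r=3 — load
T1 CAS — after: cnt=3, r=1 — retry
T0 CAS — after: cnt=4, r=3 — ok
T0 LOAD — after: cnt=4, r=4 — load
T0 CAS — after: cnt=5, r=4 — ok
T0 LOAD — after: cnt=5, r=5 — load
T1 LOAD — after: cnt=5, r=5 — load
T1 CAS — after: cnt=6, r=5 — ok
T0 CAS — after: cnt=6, r=5 — retry
T1 LOAD — after: cnt=6, r=6 — load
T0 LOAD — after: cnt=6, r=6 — load
T1 CAS — after: cnt=7, r=6 — ok
T0 CAS — after: cnt=7, r=6 — retry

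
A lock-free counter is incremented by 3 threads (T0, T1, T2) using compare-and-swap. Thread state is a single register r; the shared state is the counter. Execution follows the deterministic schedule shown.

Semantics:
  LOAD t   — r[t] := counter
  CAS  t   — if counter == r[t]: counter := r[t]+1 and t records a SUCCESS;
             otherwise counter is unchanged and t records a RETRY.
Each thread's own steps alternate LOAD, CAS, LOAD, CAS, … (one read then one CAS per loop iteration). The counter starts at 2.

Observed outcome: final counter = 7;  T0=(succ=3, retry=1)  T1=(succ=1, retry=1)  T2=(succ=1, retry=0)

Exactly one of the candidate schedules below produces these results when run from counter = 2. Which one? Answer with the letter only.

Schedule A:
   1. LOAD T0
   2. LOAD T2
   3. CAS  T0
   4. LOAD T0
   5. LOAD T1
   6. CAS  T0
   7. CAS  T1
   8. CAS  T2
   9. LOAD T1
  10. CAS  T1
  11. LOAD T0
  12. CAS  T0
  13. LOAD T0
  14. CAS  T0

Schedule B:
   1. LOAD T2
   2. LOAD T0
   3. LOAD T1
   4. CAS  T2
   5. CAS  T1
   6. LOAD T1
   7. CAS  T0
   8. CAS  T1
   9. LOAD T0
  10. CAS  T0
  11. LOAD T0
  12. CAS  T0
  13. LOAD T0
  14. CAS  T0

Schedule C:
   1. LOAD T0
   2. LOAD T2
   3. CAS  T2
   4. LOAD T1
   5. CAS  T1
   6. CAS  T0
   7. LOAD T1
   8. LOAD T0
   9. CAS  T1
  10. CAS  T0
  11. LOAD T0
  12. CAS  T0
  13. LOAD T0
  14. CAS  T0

B

Tracing schedule B:
step 1: T2 LOAD ⇒ load; ctr=2 reg=2
step 2: T0 LOAD ⇒ load; ctr=2 reg=2
step 3: T1 LOAD ⇒ load; ctr=2 reg=2
step 4: T2 CAS ⇒ ok; ctr=3 reg=2
step 5: T1 CAS ⇒ retry; ctr=3 reg=2
step 6: T1 LOAD ⇒ load; ctr=3 reg=3
step 7: T0 CAS ⇒ retry; ctr=3 reg=2
step 8: T1 CAS ⇒ ok; ctr=4 reg=3
step 9: T0 LOAD ⇒ load; ctr=4 reg=4
step 10: T0 CAS ⇒ ok; ctr=5 reg=4
step 11: T0 LOAD ⇒ load; ctr=5 reg=5
step 12: T0 CAS ⇒ ok; ctr=6 reg=5
step 13: T0 LOAD ⇒ load; ctr=6 reg=6
step 14: T0 CAS ⇒ ok; ctr=7 reg=6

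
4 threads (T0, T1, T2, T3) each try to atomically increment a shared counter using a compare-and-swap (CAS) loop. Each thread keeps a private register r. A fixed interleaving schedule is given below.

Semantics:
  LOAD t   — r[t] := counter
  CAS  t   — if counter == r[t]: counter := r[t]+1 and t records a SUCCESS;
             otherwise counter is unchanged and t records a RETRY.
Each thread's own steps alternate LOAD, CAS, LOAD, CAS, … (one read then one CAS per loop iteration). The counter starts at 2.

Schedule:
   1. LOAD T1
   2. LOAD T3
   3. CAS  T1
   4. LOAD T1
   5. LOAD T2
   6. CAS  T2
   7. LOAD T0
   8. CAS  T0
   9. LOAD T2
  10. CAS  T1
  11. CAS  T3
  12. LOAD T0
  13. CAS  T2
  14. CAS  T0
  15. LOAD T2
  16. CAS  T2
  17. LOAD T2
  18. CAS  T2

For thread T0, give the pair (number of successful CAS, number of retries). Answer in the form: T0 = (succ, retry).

   1) LOAD T1:  M=2  r_T1=2
   2) LOAD T3:  M=2  r_T3=2
   3) CAS  T1:  M=3  r_T1=2 ✓
   4) LOAD T1:  M=3  r_T1=3
   5) LOAD T2:  M=3  r_T2=3
   6) CAS  T2:  M=4  r_T2=3 ✓
   7) LOAD T0:  M=4  r_T0=4
   8) CAS  T0:  M=5  r_T0=4 ✓
   9) LOAD T2:  M=5  r_T2=5
  10) CAS  T1:  M=5  r_T1=3 ✗
  11) CAS  T3:  M=5  r_T3=2 ✗
  12) LOAD T0:  M=5  r_T0=5
  13) CAS  T2:  M=6  r_T2=5 ✓
  14) CAS  T0:  M=6  r_T0=5 ✗
  15) LOAD T2:  M=6  r_T2=6
  16) CAS  T2:  M=7  r_T2=6 ✓
  17) LOAD T2:  M=7  r_T2=7
  18) CAS  T2:  M=8  r_T2=7 ✓

T0 = (1, 1)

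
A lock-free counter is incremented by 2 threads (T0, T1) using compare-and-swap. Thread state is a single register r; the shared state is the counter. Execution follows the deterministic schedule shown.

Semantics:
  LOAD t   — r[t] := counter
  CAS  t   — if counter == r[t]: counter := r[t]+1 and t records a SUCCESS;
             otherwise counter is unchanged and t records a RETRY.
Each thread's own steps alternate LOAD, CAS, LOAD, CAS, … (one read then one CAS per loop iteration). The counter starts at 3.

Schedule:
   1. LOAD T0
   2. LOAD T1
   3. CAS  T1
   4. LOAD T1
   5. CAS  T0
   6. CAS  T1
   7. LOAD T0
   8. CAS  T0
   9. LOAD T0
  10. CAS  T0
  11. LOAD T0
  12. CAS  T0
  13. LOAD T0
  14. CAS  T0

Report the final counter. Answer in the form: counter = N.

[1] T0.load  rd  (counter 3, T0.r 3)
[2] T1.load  rd  (counter 3, T1.r 3)
[3] T1.cas  hit  (counter 4, T1.r 3)
[4] T1.load  rd  (counter 4, T1.r 4)
[5] T0.cas  miss  (counter 4, T0.r 3)
[6] T1.cas  hit  (counter 5, T1.r 4)
[7] T0.load  rd  (counter 5, T0.r 5)
[8] T0.cas  hit  (counter 6, T0.r 5)
[9] T0.load  rd  (counter 6, T0.r 6)
[10] T0.cas  hit  (counter 7, T0.r 6)
[11] T0.load  rd  (counter 7, T0.r 7)
[12] T0.cas  hit  (counter 8, T0.r 7)
[13] T0.load  rd  (counter 8, T0.r 8)
[14] T0.cas  hit  (counter 9, T0.r 8)

counter = 9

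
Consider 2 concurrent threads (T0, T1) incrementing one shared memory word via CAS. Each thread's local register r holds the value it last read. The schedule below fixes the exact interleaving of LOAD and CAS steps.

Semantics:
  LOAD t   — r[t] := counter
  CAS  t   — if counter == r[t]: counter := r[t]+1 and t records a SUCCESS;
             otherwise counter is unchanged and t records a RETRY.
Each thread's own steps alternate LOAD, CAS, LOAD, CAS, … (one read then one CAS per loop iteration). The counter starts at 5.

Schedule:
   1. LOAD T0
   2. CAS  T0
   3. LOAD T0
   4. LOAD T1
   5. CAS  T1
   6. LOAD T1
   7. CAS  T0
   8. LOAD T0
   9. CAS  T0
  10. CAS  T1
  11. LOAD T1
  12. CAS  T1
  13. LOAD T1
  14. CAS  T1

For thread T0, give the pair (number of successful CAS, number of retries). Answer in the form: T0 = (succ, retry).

[1] T0.load  rd  (counter 5, T0.r 5)
[2] T0.cas  hit  (counter 6, T0.r 5)
[3] T0.load  rd  (counter 6, T0.r 6)
[4] T1.load  rd  (counter 6, T1.r 6)
[5] T1.cas  hit  (counter 7, T1.r 6)
[6] T1.load  rd  (counter 7, T1.r 7)
[7] T0.cas  miss  (counter 7, T0.r 6)
[8] T0.load  rd  (counter 7, T0.r 7)
[9] T0.cas  hit  (counter 8, T0.r 7)
[10] T1.cas  miss  (counter 8, T1.r 7)
[11] T1.load  rd  (counter 8, T1.r 8)
[12] T1.cas  hit  (counter 9, T1.r 8)
[13] T1.load  rd  (counter 9, T1.r 9)
[14] T1.cas  hit  (counter 10, T1.r 9)

T0 = (2, 1)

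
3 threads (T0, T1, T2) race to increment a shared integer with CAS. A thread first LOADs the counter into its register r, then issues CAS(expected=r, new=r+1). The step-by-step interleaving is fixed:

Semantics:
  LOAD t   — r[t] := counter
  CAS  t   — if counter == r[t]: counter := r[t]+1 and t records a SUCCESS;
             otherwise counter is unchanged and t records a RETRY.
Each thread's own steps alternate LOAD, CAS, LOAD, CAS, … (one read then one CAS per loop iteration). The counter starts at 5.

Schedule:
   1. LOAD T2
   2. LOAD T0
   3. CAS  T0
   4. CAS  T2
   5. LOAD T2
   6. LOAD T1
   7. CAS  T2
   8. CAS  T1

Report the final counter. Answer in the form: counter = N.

   1) LOAD T2:  M=5  r_T2=5
   2) LOAD T0:  M=5  r_T0=5
   3) CAS  T0:  M=6  r_T0=5 ✓
   4) CAS  T2:  M=6  r_T2=5 ✗
   5) LOAD T2:  M=6  r_T2=6
   6) LOAD T1:  M=6  r_T1=6
   7) CAS  T2:  M=7  r_T2=6 ✓
   8) CAS  T1:  M=7  r_T1=6 ✗

counter = 7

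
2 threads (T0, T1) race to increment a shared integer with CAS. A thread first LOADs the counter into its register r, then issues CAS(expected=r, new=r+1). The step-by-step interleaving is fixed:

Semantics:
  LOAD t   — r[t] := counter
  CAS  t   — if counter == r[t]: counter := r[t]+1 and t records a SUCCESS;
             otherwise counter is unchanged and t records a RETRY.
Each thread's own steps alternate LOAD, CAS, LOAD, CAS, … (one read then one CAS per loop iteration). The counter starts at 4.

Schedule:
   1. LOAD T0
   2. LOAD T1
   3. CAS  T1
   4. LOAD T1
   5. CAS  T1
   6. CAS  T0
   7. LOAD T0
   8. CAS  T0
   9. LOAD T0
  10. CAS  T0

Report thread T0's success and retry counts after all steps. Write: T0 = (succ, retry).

#1 T0 reads 4
#2 T1 reads 4
#3 T1 CAS(4→5) writes; counter now 5
#4 T1 reads 5
#5 T1 CAS(5→6) writes; counter now 6
#6 T0 CAS(4→5) fails; counter now 6
#7 T0 reads 6
#8 T0 CAS(6→7) writes; counter now 7
#9 T0 reads 7
#10 T0 CAS(7→8) writes; counter now 8

T0 = (2, 1)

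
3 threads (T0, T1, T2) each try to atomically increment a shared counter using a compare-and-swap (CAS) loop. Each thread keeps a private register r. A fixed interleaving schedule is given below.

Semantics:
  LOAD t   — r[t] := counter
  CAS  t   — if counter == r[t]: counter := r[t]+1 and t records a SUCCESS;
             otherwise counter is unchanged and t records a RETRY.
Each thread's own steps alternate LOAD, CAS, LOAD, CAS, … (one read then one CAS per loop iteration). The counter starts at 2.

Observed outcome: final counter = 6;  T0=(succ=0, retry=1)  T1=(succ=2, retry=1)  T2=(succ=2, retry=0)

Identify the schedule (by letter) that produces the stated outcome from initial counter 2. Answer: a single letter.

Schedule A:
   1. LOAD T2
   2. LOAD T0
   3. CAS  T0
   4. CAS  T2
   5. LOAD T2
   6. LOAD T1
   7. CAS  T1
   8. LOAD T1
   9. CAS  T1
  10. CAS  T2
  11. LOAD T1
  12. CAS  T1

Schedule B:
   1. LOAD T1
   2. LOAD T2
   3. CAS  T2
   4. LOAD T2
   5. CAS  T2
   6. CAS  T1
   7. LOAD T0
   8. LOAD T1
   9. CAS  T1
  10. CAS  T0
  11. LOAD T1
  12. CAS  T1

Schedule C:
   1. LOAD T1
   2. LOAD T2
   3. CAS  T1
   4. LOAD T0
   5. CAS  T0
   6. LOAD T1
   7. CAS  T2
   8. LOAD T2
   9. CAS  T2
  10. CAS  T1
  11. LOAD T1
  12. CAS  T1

B

Run B:
step 1: T1 LOAD ⇒ load; ctr=2 reg=2
step 2: T2 LOAD ⇒ load; ctr=2 reg=2
step 3: T2 CAS ⇒ ok; ctr=3 reg=2
step 4: T2 LOAD ⇒ load; ctr=3 reg=3
step 5: T2 CAS ⇒ ok; ctr=4 reg=3
step 6: T1 CAS ⇒ retry; ctr=4 reg=2
step 7: T0 LOAD ⇒ load; ctr=4 reg=4
step 8: T1 LOAD ⇒ load; ctr=4 reg=4
step 9: T1 CAS ⇒ ok; ctr=5 reg=4
step 10: T0 CAS ⇒ retry; ctr=5 reg=4
step 11: T1 LOAD ⇒ load; ctr=5 reg=5
step 12: T1 CAS ⇒ ok; ctr=6 reg=5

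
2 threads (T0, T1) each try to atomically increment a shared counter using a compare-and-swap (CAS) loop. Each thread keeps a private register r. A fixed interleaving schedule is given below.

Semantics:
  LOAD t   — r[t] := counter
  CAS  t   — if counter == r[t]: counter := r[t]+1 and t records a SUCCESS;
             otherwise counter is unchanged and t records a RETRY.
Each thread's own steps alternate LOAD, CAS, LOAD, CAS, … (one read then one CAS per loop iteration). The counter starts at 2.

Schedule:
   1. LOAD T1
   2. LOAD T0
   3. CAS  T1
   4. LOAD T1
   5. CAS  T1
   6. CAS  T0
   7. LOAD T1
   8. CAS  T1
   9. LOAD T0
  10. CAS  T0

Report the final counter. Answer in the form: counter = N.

counter = 6

[1] T1.load  rd  (counter 2, T1.r 2)
[2] T0.load  rd  (counter 2, T0.r 2)
[3] T1.cas  hit  (counter 3, T1.r 2)
[4] T1.load  rd  (counter 3, T1.r 3)
[5] T1.cas  hit  (counter 4, T1.r 3)
[6] T0.cas  miss  (counter 4, T0.r 2)
[7] T1.load  rd  (counter 4, T1.r 4)
[8] T1.cas  hit  (counter 5, T1.r 4)
[9] T0.load  rd  (counter 5, T0.r 5)
[10] T0.cas  hit  (counter 6, T0.r 5)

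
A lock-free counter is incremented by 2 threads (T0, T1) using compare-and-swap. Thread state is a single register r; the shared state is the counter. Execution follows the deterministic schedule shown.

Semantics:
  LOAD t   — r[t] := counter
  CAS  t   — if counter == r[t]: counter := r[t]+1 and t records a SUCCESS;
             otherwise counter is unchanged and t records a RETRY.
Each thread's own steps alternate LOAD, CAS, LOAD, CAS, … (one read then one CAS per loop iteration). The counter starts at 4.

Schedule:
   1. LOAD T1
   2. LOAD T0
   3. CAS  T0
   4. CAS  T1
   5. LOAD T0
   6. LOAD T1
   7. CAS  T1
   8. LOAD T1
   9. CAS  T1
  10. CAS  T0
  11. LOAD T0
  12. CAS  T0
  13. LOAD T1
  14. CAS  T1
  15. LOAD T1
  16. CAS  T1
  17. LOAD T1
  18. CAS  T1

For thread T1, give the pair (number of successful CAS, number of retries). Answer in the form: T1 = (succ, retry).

1. LOAD T1 → mem=4 r[T1]=4 [LOAD]
2. LOAD T0 → mem=4 r[T0]=4 [LOAD]
3. CAS T0 → mem=5 r[T0]=4 [OK]
4. CAS T1 → mem=5 r[T1]=4 [RETRY]
5. LOAD T0 → mem=5 r[T0]=5 [LOAD]
6. LOAD T1 → mem=5 r[T1]=5 [LOAD]
7. CAS T1 → mem=6 r[T1]=5 [OK]
8. LOAD T1 → mem=6 r[T1]=6 [LOAD]
9. CAS T1 → mem=7 r[T1]=6 [OK]
10. CAS T0 → mem=7 r[T0]=5 [RETRY]
11. LOAD T0 → mem=7 r[T0]=7 [LOAD]
12. CAS T0 → mem=8 r[T0]=7 [OK]
13. LOAD T1 → mem=8 r[T1]=8 [LOAD]
14. CAS T1 → mem=9 r[T1]=8 [OK]
15. LOAD T1 → mem=9 r[T1]=9 [LOAD]
16. CAS T1 → mem=10 r[T1]=9 [OK]
17. LOAD T1 → mem=10 r[T1]=10 [LOAD]
18. CAS T1 → mem=11 r[T1]=10 [OK]

T1 = (5, 1)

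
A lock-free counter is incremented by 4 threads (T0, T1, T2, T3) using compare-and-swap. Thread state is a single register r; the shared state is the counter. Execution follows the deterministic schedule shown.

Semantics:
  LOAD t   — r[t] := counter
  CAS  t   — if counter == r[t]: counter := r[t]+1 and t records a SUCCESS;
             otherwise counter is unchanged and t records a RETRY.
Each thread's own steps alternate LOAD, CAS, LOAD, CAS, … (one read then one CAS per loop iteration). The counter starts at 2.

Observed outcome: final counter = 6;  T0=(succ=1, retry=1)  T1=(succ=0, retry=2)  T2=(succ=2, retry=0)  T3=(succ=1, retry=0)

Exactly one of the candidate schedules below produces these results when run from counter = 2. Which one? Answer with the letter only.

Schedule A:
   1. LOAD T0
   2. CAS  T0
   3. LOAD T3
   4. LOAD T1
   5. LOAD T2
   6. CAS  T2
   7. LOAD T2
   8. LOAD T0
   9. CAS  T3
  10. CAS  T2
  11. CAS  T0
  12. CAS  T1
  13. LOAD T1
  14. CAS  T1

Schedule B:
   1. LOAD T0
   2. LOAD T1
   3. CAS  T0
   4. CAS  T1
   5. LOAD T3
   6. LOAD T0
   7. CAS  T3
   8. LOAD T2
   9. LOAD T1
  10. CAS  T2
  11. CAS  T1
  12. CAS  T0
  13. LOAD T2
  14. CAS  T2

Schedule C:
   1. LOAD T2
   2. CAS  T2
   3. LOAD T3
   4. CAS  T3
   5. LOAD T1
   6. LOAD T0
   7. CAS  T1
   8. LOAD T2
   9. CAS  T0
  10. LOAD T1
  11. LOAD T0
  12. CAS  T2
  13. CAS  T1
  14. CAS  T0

Run B:
T0 LOAD — after: cnt=2, r=2 — load
T1 LOAD — after: cnt=2, r=2 — load
T0 CAS — after: cnt=3, r=2 — ok
T1 CAS — after: cnt=3, r=2 — retry
T3 LOAD — after: cnt=3, r=3 — load
T0 LOAD — after: cnt=3, r=3 — load
T3 CAS — after: cnt=4, r=3 — ok
T2 LOAD — after: cnt=4, r=4 — load
T1 LOAD — after: cnt=4, r=4 — load
T2 CAS — after: cnt=5, r=4 — ok
T1 CAS — after: cnt=5, r=4 — retry
T0 CAS — after: cnt=5, r=3 — retry
T2 LOAD — after: cnt=5, r=5 — load
T2 CAS — after: cnt=6, r=5 — ok

B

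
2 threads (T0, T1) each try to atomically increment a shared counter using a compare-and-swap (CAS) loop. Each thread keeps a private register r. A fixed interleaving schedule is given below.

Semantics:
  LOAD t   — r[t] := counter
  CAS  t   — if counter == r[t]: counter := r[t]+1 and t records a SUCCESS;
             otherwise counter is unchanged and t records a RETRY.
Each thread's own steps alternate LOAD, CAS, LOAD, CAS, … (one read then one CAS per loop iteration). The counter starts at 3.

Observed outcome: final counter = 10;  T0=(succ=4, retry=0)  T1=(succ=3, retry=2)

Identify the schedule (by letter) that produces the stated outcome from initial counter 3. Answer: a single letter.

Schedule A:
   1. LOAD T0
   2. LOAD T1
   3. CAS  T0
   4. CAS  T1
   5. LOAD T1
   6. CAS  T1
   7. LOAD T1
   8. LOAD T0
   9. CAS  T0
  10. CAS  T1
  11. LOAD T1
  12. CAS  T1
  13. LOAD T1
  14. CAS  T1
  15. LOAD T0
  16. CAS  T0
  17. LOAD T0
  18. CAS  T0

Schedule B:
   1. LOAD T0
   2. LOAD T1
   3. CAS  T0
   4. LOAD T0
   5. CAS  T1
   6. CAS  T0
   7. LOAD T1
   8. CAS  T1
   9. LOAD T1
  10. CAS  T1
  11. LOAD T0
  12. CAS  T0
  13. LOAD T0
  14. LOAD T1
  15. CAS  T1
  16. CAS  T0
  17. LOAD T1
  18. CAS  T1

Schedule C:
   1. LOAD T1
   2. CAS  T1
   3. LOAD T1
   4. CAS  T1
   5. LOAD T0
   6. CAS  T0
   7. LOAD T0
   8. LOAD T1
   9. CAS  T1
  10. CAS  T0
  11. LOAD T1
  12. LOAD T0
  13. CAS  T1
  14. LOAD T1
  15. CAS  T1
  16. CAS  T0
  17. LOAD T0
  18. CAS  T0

A

Run A:
[1] T0.load  rd  (counter 3, T0.r 3)
[2] T1.load  rd  (counter 3, T1.r 3)
[3] T0.cas  hit  (counter 4, T0.r 3)
[4] T1.cas  miss  (counter 4, T1.r 3)
[5] T1.load  rd  (counter 4, T1.r 4)
[6] T1.cas  hit  (counter 5, T1.r 4)
[7] T1.load  rd  (counter 5, T1.r 5)
[8] T0.load  rd  (counter 5, T0.r 5)
[9] T0.cas  hit  (counter 6, T0.r 5)
[10] T1.cas  miss  (counter 6, T1.r 5)
[11] T1.load  rd  (counter 6, T1.r 6)
[12] T1.cas  hit  (counter 7, T1.r 6)
[13] T1.load  rd  (counter 7, T1.r 7)
[14] T1.cas  hit  (counter 8, T1.r 7)
[15] T0.load  rd  (counter 8, T0.r 8)
[16] T0.cas  hit  (counter 9, T0.r 8)
[17] T0.load  rd  (counter 9, T0.r 9)
[18] T0.cas  hit  (counter 10, T0.r 9)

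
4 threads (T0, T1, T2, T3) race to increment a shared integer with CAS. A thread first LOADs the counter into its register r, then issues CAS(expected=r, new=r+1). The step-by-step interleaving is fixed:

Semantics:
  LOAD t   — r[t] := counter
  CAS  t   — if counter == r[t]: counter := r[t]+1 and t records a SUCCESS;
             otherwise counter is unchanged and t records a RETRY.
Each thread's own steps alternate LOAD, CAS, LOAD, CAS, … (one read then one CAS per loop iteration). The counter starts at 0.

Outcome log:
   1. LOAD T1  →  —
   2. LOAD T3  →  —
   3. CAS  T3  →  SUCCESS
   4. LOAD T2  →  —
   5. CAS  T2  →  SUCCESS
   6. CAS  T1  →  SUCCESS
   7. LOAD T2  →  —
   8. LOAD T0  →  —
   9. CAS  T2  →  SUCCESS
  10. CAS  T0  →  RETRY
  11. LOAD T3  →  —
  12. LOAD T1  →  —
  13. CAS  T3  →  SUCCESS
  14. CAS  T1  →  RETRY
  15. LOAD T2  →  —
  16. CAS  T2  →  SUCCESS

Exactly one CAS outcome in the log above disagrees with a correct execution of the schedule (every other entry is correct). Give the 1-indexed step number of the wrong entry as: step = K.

Correct run:
[1] T1.load  rd  (counter 0, T1.r 0)
[2] T3.load  rd  (counter 0, T3.r 0)
[3] T3.cas  hit  (counter 1, T3.r 0)
[4] T2.load  rd  (counter 1, T2.r 1)
[5] T2.cas  hit  (counter 2, T2.r 1)
[6] T1.cas  miss  (counter 2, T1.r 0)
[7] T2.load  rd  (counter 2, T2.r 2)
[8] T0.load  rd  (counter 2, T0.r 2)
[9] T2.cas  hit  (counter 3, T2.r 2)
[10] T0.cas  miss  (counter 3, T0.r 2)
[11] T3.load  rd  (counter 3, T3.r 3)
[12] T1.load  rd  (counter 3, T1.r 3)
[13] T3.cas  hit  (counter 4, T3.r 3)
[14] T1.cas  miss  (counter 4, T1.r 3)
[15] T2.load  rd  (counter 4, T2.r 4)
[16] T2.cas  hit  (counter 5, T2.r 4)
Log disagrees first at step 6.

step = 6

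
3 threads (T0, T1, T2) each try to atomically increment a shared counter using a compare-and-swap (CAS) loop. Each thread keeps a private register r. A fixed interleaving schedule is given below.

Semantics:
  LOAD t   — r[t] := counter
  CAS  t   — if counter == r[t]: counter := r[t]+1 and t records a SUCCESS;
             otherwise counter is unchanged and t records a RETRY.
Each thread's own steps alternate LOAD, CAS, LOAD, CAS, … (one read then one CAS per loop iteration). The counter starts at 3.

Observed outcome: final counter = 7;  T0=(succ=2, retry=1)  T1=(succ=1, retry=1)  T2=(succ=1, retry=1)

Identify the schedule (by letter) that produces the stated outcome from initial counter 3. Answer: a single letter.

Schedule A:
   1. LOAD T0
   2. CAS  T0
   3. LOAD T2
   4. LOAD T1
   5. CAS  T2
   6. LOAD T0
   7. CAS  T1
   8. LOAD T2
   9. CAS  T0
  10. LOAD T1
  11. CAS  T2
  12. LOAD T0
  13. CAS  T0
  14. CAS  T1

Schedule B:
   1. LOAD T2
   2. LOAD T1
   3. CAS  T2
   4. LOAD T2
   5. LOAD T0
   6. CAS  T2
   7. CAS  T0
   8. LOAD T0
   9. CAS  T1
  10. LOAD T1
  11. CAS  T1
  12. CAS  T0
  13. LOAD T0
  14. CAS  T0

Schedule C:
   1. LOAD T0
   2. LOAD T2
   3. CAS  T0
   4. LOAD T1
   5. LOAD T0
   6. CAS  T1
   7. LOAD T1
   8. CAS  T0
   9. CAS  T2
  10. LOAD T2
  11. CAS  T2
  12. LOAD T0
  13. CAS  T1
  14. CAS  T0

C

Tracing schedule C:
   1) LOAD T0:  M=3  r_T0=3
   2) LOAD T2:  M=3  r_T2=3
   3) CAS  T0:  M=4  r_T0=3 ✓
   4) LOAD T1:  M=4  r_T1=4
   5) LOAD T0:  M=4  r_T0=4
   6) CAS  T1:  M=5  r_T1=4 ✓
   7) LOAD T1:  M=5  r_T1=5
   8) CAS  T0:  M=5  r_T0=4 ✗
   9) CAS  T2:  M=5  r_T2=3 ✗
  10) LOAD T2:  M=5  r_T2=5
  11) CAS  T2:  M=6  r_T2=5 ✓
  12) LOAD T0:  M=6  r_T0=6
  13) CAS  T1:  M=6  r_T1=5 ✗
  14) CAS  T0:  M=7  r_T0=6 ✓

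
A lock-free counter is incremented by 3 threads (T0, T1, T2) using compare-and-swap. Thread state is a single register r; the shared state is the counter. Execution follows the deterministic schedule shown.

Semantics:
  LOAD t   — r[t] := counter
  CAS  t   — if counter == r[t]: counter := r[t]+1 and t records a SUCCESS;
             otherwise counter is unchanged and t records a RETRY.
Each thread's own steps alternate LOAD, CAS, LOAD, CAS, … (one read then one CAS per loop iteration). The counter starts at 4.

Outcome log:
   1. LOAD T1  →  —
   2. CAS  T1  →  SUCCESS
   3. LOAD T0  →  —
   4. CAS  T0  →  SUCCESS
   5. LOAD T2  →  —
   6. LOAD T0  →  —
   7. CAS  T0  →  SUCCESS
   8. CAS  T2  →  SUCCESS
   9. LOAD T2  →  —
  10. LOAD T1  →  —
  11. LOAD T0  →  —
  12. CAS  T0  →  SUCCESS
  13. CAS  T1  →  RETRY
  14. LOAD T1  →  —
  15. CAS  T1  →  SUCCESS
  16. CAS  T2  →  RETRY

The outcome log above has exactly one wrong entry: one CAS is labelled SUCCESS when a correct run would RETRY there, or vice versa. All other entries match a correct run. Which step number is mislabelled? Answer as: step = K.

step = 8

Reference trace:
1. LOAD T1 → mem=4 r[T1]=4 [LOAD]
2. CAS T1 → mem=5 r[T1]=4 [OK]
3. LOAD T0 → mem=5 r[T0]=5 [LOAD]
4. CAS T0 → mem=6 r[T0]=5 [OK]
5. LOAD T2 → mem=6 r[T2]=6 [LOAD]
6. LOAD T0 → mem=6 r[T0]=6 [LOAD]
7. CAS T0 → mem=7 r[T0]=6 [OK]
8. CAS T2 → mem=7 r[T2]=6 [RETRY]
9. LOAD T2 → mem=7 r[T2]=7 [LOAD]
10. LOAD T1 → mem=7 r[T1]=7 [LOAD]
11. LOAD T0 → mem=7 r[T0]=7 [LOAD]
12. CAS T0 → mem=8 r[T0]=7 [OK]
13. CAS T1 → mem=8 r[T1]=7 [RETRY]
14. LOAD T1 → mem=8 r[T1]=8 [LOAD]
15. CAS T1 → mem=9 r[T1]=8 [OK]
16. CAS T2 → mem=9 r[T2]=7 [RETRY]
Log disagrees first at step 8.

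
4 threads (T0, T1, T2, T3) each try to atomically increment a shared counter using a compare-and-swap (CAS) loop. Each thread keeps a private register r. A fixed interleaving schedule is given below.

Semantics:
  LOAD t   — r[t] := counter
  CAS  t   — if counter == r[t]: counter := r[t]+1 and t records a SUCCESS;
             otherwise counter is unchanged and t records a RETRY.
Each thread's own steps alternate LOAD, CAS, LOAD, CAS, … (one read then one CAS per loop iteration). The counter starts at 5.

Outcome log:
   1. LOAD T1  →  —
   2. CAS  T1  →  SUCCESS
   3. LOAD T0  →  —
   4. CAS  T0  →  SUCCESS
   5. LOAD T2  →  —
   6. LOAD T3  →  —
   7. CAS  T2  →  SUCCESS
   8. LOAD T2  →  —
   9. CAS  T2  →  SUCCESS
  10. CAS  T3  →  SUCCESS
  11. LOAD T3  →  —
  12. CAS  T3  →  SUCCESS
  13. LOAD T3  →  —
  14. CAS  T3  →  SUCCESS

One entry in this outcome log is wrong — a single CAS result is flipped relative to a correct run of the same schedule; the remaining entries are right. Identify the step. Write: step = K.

Re-executing:
step 1: T1 LOAD ⇒ load; ctr=5 reg=5
step 2: T1 CAS ⇒ ok; ctr=6 reg=5
step 3: T0 LOAD ⇒ load; ctr=6 reg=6
step 4: T0 CAS ⇒ ok; ctr=7 reg=6
step 5: T2 LOAD ⇒ load; ctr=7 reg=7
step 6: T3 LOAD ⇒ load; ctr=7 reg=7
step 7: T2 CAS ⇒ ok; ctr=8 reg=7
step 8: T2 LOAD ⇒ load; ctr=8 reg=8
step 9: T2 CAS ⇒ ok; ctr=9 reg=8
step 10: T3 CAS ⇒ retry; ctr=9 reg=7
step 11: T3 LOAD ⇒ load; ctr=9 reg=9
step 12: T3 CAS ⇒ ok; ctr=10 reg=9
step 13: T3 LOAD ⇒ load; ctr=10 reg=10
step 14: T3 CAS ⇒ ok; ctr=11 reg=10
Mismatch at 10.

step = 10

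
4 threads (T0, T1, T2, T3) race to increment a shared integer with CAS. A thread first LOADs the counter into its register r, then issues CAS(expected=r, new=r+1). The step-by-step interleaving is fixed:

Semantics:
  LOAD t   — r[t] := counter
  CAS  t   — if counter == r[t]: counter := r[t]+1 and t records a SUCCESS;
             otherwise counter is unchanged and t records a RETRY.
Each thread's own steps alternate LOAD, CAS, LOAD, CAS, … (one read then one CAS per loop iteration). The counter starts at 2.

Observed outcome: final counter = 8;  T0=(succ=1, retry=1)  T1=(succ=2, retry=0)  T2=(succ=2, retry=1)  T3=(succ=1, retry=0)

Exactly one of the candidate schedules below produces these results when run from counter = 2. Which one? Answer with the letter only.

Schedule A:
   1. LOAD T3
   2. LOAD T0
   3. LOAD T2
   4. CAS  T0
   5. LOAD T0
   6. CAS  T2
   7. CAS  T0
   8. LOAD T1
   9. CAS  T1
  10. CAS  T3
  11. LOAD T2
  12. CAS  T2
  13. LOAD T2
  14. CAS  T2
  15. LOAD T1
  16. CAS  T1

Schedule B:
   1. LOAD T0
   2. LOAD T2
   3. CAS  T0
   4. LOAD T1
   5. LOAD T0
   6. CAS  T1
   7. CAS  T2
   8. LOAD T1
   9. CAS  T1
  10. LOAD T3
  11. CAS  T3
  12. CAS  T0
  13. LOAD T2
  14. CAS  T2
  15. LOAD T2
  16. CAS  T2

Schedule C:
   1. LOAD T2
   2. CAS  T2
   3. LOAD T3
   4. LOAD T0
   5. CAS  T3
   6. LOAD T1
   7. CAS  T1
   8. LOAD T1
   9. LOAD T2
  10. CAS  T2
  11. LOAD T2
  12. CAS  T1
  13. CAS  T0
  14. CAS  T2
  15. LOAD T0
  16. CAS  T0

B

Run B:
[1] T0.load  rd  (counter 2, T0.r 2)
[2] T2.load  rd  (counter 2, T2.r 2)
[3] T0.cas  hit  (counter 3, T0.r 2)
[4] T1.load  rd  (counter 3, T1.r 3)
[5] T0.load  rd  (counter 3, T0.r 3)
[6] T1.cas  hit  (counter 4, T1.r 3)
[7] T2.cas  miss  (counter 4, T2.r 2)
[8] T1.load  rd  (counter 4, T1.r 4)
[9] T1.cas  hit  (counter 5, T1.r 4)
[10] T3.load  rd  (counter 5, T3.r 5)
[11] T3.cas  hit  (counter 6, T3.r 5)
[12] T0.cas  miss  (counter 6, T0.r 3)
[13] T2.load  rd  (counter 6, T2.r 6)
[14] T2.cas  hit  (counter 7, T2.r 6)
[15] T2.load  rd  (counter 7, T2.r 7)
[16] T2.cas  hit  (counter 8, T2.r 7)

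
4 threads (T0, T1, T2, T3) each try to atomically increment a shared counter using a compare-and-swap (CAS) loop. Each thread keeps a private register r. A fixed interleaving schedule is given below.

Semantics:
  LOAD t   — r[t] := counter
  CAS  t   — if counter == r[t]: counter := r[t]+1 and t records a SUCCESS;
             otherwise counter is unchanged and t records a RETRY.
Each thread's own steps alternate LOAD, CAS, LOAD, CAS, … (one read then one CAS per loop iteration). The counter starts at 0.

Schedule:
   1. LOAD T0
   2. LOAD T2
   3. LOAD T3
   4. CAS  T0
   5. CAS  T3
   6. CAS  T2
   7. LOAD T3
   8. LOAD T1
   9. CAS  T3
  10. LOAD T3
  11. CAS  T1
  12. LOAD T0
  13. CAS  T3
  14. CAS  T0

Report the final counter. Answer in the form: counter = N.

#1 T0 reads 0
#2 T2 reads 0
#3 T3 reads 0
#4 T0 CAS(0→1) writes; counter now 1
#5 T3 CAS(0→1) fails; counter now 1
#6 T2 CAS(0→1) fails; counter now 1
#7 T3 reads 1
#8 T1 reads 1
#9 T3 CAS(1→2) writes; counter now 2
#10 T3 reads 2
#11 T1 CAS(1→2) fails; counter now 2
#12 T0 reads 2
#13 T3 CAS(2→3) writes; counter now 3
#14 T0 CAS(2→3) fails; counter now 3

counter = 3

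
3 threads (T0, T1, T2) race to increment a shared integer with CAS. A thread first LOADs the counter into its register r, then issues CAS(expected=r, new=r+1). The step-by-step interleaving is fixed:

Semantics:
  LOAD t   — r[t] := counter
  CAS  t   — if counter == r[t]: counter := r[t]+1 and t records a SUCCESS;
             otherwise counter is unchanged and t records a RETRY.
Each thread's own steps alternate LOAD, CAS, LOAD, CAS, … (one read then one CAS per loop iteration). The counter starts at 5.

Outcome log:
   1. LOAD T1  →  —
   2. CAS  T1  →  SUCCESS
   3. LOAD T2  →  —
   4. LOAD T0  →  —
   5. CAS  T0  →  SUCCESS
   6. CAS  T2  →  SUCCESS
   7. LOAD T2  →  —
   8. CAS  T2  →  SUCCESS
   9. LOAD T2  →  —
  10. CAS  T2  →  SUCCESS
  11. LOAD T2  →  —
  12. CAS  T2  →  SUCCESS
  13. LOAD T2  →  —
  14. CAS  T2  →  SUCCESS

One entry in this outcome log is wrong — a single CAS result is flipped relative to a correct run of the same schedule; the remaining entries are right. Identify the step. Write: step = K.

Re-executing:
   1) LOAD T1:  M=5  r_T1=5
   2) CAS  T1:  M=6  r_T1=5 ✓
   3) LOAD T2:  M=6  r_T2=6
   4) LOAD T0:  M=6  r_T0=6
   5) CAS  T0:  M=7  r_T0=6 ✓
   6) CAS  T2:  M=7  r_T2=6 ✗
   7) LOAD T2:  M=7  r_T2=7
   8) CAS  T2:  M=8  r_T2=7 ✓
   9) LOAD T2:  M=8  r_T2=8
  10) CAS  T2:  M=9  r_T2=8 ✓
  11) LOAD T2:  M=9  r_T2=9
  12) CAS  T2:  M=10  r_T2=9 ✓
  13) LOAD T2:  M=10  r_T2=10
  14) CAS  T2:  M=11  r_T2=10 ✓
Mismatch at 6.

step = 6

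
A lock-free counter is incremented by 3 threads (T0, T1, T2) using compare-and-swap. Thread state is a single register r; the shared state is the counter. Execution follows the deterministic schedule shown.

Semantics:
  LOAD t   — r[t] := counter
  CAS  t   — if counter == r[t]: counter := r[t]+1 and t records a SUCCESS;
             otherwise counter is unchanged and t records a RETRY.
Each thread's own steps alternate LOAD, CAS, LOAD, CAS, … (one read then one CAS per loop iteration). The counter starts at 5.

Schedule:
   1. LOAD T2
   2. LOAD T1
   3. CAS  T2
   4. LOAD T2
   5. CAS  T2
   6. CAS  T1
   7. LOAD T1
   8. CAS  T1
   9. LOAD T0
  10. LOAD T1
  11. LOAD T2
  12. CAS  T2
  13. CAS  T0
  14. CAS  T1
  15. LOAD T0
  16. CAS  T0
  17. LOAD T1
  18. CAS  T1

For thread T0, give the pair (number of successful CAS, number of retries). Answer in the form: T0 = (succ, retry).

T0 = (1, 1)

   1) LOAD T2:  M=5  r_T2=5
   2) LOAD T1:  M=5  r_T1=5
   3) CAS  T2:  M=6  r_T2=5 ✓
   4) LOAD T2:  M=6  r_T2=6
   5) CAS  T2:  M=7  r_T2=6 ✓
   6) CAS  T1:  M=7  r_T1=5 ✗
   7) LOAD T1:  M=7  r_T1=7
   8) CAS  T1:  M=8  r_T1=7 ✓
   9) LOAD T0:  M=8  r_T0=8
  10) LOAD T1:  M=8  r_T1=8
  11) LOAD T2:  M=8  r_T2=8
  12) CAS  T2:  M=9  r_T2=8 ✓
  13) CAS  T0:  M=9  r_T0=8 ✗
  14) CAS  T1:  M=9  r_T1=8 ✗
  15) LOAD T0:  M=9  r_T0=9
  16) CAS  T0:  M=10  r_T0=9 ✓
  17) LOAD T1:  M=10  r_T1=10
  18) CAS  T1:  M=11  r_T1=10 ✓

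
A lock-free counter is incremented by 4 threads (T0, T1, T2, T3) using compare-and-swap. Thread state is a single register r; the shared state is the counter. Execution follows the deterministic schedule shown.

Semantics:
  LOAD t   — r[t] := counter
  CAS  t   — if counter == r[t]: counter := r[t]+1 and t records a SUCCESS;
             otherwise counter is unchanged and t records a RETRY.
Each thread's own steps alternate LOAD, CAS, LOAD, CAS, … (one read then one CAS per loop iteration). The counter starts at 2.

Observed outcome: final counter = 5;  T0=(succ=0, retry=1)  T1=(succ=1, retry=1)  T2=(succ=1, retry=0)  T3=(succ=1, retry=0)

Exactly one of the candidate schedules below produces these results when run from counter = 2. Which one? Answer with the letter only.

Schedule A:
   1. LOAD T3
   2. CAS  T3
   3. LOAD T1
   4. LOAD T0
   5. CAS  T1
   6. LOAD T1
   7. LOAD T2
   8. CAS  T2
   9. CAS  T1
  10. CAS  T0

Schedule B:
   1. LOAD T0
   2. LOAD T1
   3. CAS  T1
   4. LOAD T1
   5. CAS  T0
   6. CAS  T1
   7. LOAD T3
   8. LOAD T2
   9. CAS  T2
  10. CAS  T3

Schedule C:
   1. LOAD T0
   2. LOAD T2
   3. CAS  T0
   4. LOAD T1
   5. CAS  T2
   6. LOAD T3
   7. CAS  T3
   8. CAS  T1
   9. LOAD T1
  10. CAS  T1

Simulating candidate A:
#1 T3 reads 2
#2 T3 CAS(2→3) writes; counter now 3
#3 T1 reads 3
#4 T0 reads 3
#5 T1 CAS(3→4) writes; counter now 4
#6 T1 reads 4
#7 T2 reads 4
#8 T2 CAS(4→5) writes; counter now 5
#9 T1 CAS(4→5) fails; counter now 5
#10 T0 CAS(3→4) fails; counter now 5

A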